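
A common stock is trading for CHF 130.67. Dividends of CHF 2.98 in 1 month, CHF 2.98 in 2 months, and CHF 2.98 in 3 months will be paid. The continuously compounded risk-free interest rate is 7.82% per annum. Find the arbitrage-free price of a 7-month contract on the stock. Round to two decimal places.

CHF 127.53

PV(dividends) I = 2.98·e^(−0.0782·1/12) + 2.98·e^(−0.0782·2/12) + 2.98·e^(−0.0782·3/12)
I = 2.9606 + 2.9414 + 2.9223 = 8.8243
F = (S − I)·e^(rT) = (130.67 − 8.8243) · e^(0.0782·7/12)
= 121.8457 · e^0.045617 = 121.8457 × 1.046673 = CHF 127.53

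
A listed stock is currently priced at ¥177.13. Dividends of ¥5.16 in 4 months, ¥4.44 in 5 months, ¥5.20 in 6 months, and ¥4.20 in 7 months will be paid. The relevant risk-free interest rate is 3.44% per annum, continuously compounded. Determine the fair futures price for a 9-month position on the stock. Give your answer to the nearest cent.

¥162.56

PV(dividends) I = 5.16·e^(−0.0344·4/12) + 4.44·e^(−0.0344·5/12) + 5.20·e^(−0.0344·6/12) + 4.20·e^(−0.0344·7/12)
I = 5.1012 + 4.3768 + 5.1113 + 4.1166 = 18.7059
F = (S − I)·e^(rT) = (177.13 − 18.7059) · e^(0.0344·9/12)
= 158.4241 · e^0.025800 = 158.4241 × 1.026136 = ¥162.56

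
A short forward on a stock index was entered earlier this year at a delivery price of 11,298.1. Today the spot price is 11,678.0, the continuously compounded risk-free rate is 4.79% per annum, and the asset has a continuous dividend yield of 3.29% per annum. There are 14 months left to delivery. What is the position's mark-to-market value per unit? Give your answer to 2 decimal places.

Current fair forward for the remaining 14 months: F = S·e^((r − q)·T), (r − q) = 0.0479 − 0.0329 = 0.0150
F = 11678.0 · e^(0.0150 × 14/12) = 11678.0 × 1.01765402 = 11884.1636
Value of long forward = (F − K)·e^(−rT) = (11884.1636 − 11298.1) · e^(−0.0479·14/12)
= 586.0636 × 0.94564946 = 554.21
Short position value = −(long value) = -554.21

-554.21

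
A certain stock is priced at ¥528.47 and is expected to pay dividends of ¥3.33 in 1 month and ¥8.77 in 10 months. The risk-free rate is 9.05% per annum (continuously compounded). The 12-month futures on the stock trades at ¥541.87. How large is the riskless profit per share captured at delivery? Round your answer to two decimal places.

PV(dividends) I = 3.33·e^(−0.0905·1/12) + 8.77·e^(−0.0905·10/12) = 11.4379
Fair futures F* = (S − I)·e^(rT) = (528.47 − 11.4379)·e^0.090500 = 517.0321 × 1.094722 = 566.0064
Market ¥541.87 < fair 566.0064: forward underpriced → reverse cash-and-carry (short the stock, invest proceeds at r, pay the dividends, go long the forward).
Profit at T = |F_mkt − F*| = |541.87 − 566.0064| = ¥24.14 per share

¥24.14 per share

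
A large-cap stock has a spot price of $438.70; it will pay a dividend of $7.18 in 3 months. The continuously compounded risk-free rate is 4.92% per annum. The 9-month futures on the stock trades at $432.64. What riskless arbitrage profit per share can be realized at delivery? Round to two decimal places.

$15.19 per share

PV(dividends) I = 7.18·e^(−0.0492·3/12) = 7.0922
Fair futures F* = (S − I)·e^(rT) = (438.70 − 7.0922)·e^0.036900 = 431.6078 × 1.037589 = 447.8315
Market $432.64 < fair 447.8315: forward underpriced → reverse cash-and-carry (short the stock, invest proceeds at r, pay the dividends, go long the forward).
Profit at T = |F_mkt − F*| = |432.64 − 447.8315| = $15.19 per share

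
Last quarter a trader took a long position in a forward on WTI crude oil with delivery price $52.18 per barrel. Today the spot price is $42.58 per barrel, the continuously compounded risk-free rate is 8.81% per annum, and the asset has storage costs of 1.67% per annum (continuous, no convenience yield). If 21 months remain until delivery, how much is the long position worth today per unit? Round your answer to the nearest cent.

-$0.88 per barrel

Current fair forward for the remaining 21 months: F = S·e^((r + u)·T), (r + u) = 0.0881 + 0.0167 = 0.1048
F = 42.58 · e^(0.1048 × 21/12) = 42.58 × 1.201295 = 51.1511
Value of long forward = (F − K)·e^(−rT) = (51.1511 − 52.18) · e^(−0.0881·21/12)
= -1.0289 × 0.857122 = -0.88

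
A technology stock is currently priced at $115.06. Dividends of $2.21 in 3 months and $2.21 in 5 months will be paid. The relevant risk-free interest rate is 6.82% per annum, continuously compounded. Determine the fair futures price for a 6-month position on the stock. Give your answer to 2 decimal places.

PV(dividends) I = 2.21·e^(−0.0682·3/12) + 2.21·e^(−0.0682·5/12)
I = 2.1726 + 2.1481 = 4.3207
F = (S − I)·e^(rT) = (115.06 − 4.3207) · e^(0.0682·6/12)
= 110.7393 · e^0.034100 = 110.7393 × 1.034688 = $114.58

$114.58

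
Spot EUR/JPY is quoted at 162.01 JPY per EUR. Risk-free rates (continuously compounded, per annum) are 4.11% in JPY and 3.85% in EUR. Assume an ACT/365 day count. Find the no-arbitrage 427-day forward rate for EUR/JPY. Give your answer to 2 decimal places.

162.50

F = S·e^((r_JPY − r_EUR)T) = 162.01 · e^((0.0411 − 0.0385) × 427/365)
= 162.01 · e^0.003042 = 162.01 × 1.003047
F = 162.50 JPY per EUR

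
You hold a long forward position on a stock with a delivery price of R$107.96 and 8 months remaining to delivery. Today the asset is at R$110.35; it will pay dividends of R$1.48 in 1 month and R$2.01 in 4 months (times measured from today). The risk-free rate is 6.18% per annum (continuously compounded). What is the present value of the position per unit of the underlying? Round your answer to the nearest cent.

R$3.31

PV(remaining dividends) I = 1.48·e^(−0.0618·1/12) + 2.01·e^(−0.0618·4/12) = 3.4414
Current forward F = (S − I)·e^(rT) = (110.35 − 3.4414)·e^(0.0618·8/12) = 106.9086 × 1.042060 = 111.4052
Value (long) = (F − K)·e^(−rT) = (111.4052 − 107.96) × 0.959637 = 3.3061
Value = R$3.31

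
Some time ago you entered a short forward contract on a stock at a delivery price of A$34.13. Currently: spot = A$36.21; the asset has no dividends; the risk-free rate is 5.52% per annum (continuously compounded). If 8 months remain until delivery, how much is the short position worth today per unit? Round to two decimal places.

-A$3.31

Current fair forward for the remaining 8 months: F = S·e^(r·T), r = 0.0552
F = 36.21 · e^(0.0552 × 8/12) = 36.21 × 1.037486 = 37.5674
Value of long forward = (F − K)·e^(−rT) = (37.5674 − 34.13) · e^(−0.0552·8/12)
= 3.4374 × 0.963869 = 3.31
Short position value = −(long value) = -A$3.31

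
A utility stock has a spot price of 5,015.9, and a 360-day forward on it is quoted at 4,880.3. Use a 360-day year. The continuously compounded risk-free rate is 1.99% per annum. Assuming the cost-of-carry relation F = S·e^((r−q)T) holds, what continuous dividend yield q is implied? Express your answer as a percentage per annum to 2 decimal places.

4.73%

From F = S·e^((r−q)T): (r − q) = ln(F/S)/T
ln(4880.3/5015.9) = ln(0.972966) = -0.027406
(r − q) = -0.027406 / (360/360) = -0.027406
q = r − ln(F/S)/T = 0.0199 + 0.027406 = 0.047306
q = 4.73%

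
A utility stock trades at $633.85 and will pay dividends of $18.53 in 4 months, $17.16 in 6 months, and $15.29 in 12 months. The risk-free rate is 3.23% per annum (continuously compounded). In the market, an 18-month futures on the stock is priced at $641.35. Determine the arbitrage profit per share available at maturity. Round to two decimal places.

$28.54 per share

PV(dividends) I = 18.53·e^(−0.0323·4/12) + 17.16·e^(−0.0323·6/12) + 15.29·e^(−0.0323·12/12) = 50.0207
Fair futures F* = (S − I)·e^(rT) = (633.85 − 50.0207)·e^0.048450 = 583.8293 × 1.049643 = 612.8123
Market $641.35 > fair 612.8123: forward overpriced → cash-and-carry (borrow at r, buy the stock and collect the dividends, short the forward).
Profit at T = |F_mkt − F*| = |641.35 − 612.8123| = $28.54 per share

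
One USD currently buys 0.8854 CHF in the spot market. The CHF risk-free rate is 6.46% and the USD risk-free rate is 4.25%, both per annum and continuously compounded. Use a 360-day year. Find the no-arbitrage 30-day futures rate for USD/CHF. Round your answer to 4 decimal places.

0.8870

F = S·e^((r_CHF − r_USD)T) = 0.8854 · e^((0.0646 − 0.0425) × 30/360)
= 0.8854 · e^0.001842 = 0.8854 × 1.001844
F = 0.8870 CHF per USD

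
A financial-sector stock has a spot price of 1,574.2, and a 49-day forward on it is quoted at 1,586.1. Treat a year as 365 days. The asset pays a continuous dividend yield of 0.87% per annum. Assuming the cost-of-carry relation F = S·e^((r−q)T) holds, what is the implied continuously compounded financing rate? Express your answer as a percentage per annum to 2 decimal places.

6.48%

From F = S·e^((r−q)T): (r − q) = ln(F/S)/T
ln(1586.1/1574.2) = ln(1.007559) = 0.007531
(r − q) = 0.007531 / (49/365) = 0.056098
r = ln(F/S)/T + q = 0.056098 + 0.0087 = 0.064798
r = 6.48%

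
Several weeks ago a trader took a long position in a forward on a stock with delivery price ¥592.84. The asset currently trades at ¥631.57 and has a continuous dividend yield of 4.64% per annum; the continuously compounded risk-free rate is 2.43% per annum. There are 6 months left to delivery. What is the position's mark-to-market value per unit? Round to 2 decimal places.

Current fair forward for the remaining 6 months: F = S·e^((r − q)·T), (r − q) = 0.0243 − 0.0464 = -0.0221
F = 631.57 · e^(-0.0221 × 6/12) = 631.57 × 0.989011 = 624.6297
Value of long forward = (F − K)·e^(−rT) = (624.6297 − 592.84) · e^(−0.0243·6/12)
= 31.7897 × 0.987924 = 31.41

¥31.41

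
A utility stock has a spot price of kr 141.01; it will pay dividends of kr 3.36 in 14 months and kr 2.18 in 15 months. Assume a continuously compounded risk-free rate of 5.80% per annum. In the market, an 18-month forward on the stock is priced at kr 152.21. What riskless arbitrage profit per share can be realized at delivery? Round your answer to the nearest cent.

kr 4.02 per share

PV(dividends) I = 3.36·e^(−0.0580·14/12) + 2.18·e^(−0.0580·15/12) = 5.1677
Fair forward F* = (S − I)·e^(rT) = (141.01 − 5.1677)·e^0.087000 = 135.8423 × 1.090897 = 148.1900
Market kr 152.21 > fair 148.1900: forward overpriced → cash-and-carry (borrow at r, buy the stock and collect the dividends, short the forward).
Profit at T = |F_mkt − F*| = |152.21 − 148.1900| = kr 4.02 per share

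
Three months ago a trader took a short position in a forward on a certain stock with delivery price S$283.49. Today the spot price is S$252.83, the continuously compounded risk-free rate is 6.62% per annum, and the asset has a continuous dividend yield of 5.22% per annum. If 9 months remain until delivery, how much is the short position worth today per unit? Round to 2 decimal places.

S$26.64

Current fair forward for the remaining 9 months: F = S·e^((r − q)·T), (r − q) = 0.0662 − 0.0522 = 0.0140
F = 252.83 · e^(0.0140 × 9/12) = 252.83 × 1.010555 = 255.4986
Value of long forward = (F − K)·e^(−rT) = (255.4986 − 283.49) · e^(−0.0662·9/12)
= -27.9914 × 0.951562 = -26.64
Short position value = −(long value) = S$26.64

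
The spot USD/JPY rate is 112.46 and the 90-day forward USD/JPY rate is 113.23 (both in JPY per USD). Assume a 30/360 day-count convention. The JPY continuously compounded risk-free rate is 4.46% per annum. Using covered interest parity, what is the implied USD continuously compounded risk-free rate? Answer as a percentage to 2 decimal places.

1.73%

F = S·e^((r_JPY − r_USD)T) ⇒ r_USD = r_JPY − ln(F/S)/T
ln(113.23/112.46) = 0.006824; /(90/360) = 0.027296
r_USD = 0.0446 − 0.027296 = 0.017304
r_USD = 1.73%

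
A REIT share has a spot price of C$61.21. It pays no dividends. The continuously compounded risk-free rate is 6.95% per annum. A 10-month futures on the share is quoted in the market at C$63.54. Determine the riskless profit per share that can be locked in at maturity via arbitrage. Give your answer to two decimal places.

Fair futures: F* = S·e^(carry·T), with carry = r = 0.0695
F* = 61.21 · e^(0.0695 × 10/12) = 61.21 · e^0.057917 = 61.21 × 1.059627 = C$64.8598
Market C$63.54 < fair C$64.8598: forward underpriced → reverse cash-and-carry (short spot, go long the forward).
At maturity, profit = |F_mkt − F*| = |63.54 − 64.8598| = C$1.32 per share

C$1.32 per share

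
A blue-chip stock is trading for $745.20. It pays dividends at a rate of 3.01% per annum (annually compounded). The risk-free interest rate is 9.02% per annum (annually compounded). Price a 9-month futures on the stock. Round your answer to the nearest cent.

F = S · (1+r)^T / (1+q)^T
= 745.20 × 1.066915 / 1.022491 = 745.20 × 1.043447
F = $777.58

$777.58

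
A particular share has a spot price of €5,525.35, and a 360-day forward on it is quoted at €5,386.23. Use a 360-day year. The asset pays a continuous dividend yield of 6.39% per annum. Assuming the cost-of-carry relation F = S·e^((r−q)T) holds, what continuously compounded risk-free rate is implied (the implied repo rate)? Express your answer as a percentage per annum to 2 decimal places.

3.84%

From F = S·e^((r−q)T): (r − q) = ln(F/S)/T
ln(5386.23/5525.35) = ln(0.974822) = -0.025500
(r − q) = -0.025500 / (360/360) = -0.025500
r = ln(F/S)/T + q = -0.025500 + 0.0639 = 0.038400
r = 3.84%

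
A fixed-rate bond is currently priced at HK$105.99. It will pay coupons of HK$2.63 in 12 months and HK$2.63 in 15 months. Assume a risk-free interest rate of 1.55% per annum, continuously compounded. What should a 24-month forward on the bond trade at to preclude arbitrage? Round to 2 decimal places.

PV(coupons) I = 2.63·e^(−0.0155·12/12) + 2.63·e^(−0.0155·15/12)
I = 2.5895 + 2.5795 = 5.1690
F = (S − I)·e^(rT) = (105.99 − 5.1690) · e^(0.0155·24/12)
= 100.8210 · e^0.031000 = 100.8210 × 1.031486 = HK$104.00

HK$104.00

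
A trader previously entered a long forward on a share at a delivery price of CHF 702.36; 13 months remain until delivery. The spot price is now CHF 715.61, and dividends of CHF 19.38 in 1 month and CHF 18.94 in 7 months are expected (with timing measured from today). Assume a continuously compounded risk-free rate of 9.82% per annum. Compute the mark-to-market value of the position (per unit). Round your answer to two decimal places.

PV(remaining dividends) I = 19.38·e^(−0.0982·1/12) + 18.94·e^(−0.0982·7/12) = 37.1076
Current forward F = (S − I)·e^(rT) = (715.61 − 37.1076)·e^(0.0982·13/12) = 678.5024 × 1.112248 = 754.6629
Value (long) = (F − K)·e^(−rT) = (754.6629 − 702.36) × 0.899080 = 47.0245
Value = CHF 47.02

CHF 47.02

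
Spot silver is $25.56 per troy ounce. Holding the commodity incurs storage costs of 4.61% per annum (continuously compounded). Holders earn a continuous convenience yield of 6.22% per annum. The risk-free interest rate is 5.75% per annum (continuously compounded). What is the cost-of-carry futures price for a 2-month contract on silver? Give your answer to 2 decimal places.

Net carry = r + u − y = 0.0575 + 0.0461 − 0.0622 = 0.0414
F = S·e^((r+u−y)T) = 25.56 · e^(0.0414 × 2/12) = 25.56 · e^0.006900
= 25.56 × 1.006924 = $25.74 per troy ounce

$25.74 per troy ounce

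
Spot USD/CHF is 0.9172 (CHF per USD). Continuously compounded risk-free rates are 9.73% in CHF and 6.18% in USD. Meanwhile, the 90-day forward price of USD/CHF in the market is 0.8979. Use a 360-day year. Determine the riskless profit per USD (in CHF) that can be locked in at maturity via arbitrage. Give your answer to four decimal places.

Fair forward: F* = S·e^(carry·T), with carry = (r_CHF − r_USD) = 0.0973 − 0.0618 = 0.0355
F* = 0.9172 · e^(0.0355 × 90/360) = 0.9172 · e^0.008875 = 0.9172 × 1.008914 = 0.9254
Market 0.8979 < fair 0.9254: forward underpriced → reverse cash-and-carry (short spot, go long the forward).
At maturity, profit = |F_mkt − F*| = |0.8979 − 0.9254| = 0.0275 per USD (in CHF)

0.0275 per USD (in CHF)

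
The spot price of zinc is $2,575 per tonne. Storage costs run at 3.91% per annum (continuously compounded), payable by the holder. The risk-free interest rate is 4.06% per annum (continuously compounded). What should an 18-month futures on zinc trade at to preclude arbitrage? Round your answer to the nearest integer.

Net carry = r + u − y = 0.0406 + 0.0391 − 0.0000 = 0.0797
F = S·e^((r+u−y)T) = 2575 · e^(0.0797 × 18/12) = 2575 · e^0.119550
= 2575 × 1.126990 = $2,902 per tonne

$2,902 per tonne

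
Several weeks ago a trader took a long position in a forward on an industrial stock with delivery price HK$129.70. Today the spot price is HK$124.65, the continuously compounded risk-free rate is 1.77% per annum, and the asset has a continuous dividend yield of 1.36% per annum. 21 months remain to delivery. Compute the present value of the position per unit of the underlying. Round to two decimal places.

Current fair forward for the remaining 21 months: F = S·e^((r − q)·T), (r − q) = 0.0177 − 0.0136 = 0.0041
F = 124.65 · e^(0.0041 × 21/12) = 124.65 × 1.007201 = 125.5476
Value of long forward = (F − K)·e^(−rT) = (125.5476 − 129.70) · e^(−0.0177·21/12)
= -4.1524 × 0.969500 = -4.03

-HK$4.03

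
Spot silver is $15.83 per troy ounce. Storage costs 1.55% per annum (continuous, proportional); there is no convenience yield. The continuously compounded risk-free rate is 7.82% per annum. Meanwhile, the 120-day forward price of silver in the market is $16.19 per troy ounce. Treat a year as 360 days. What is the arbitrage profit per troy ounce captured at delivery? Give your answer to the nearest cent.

$0.14 per troy ounce

Fair forward: F* = S·e^(carry·T), with carry = (r + u) = 0.0782 + 0.0155 = 0.0937
F* = 15.83 · e^(0.0937 × 120/360) = 15.83 · e^0.031233 = 15.83 × 1.031726 = $16.3322
Market $16.19 < fair $16.3322: forward underpriced → reverse cash-and-carry (short spot, go long the forward).
At maturity, profit = |F_mkt − F*| = |16.19 − 16.3322| = $0.14 per troy ounce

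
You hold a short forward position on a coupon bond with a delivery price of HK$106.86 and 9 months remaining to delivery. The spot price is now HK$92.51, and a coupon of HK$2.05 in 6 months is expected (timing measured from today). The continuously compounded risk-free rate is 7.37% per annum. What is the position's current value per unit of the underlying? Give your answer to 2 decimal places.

HK$10.58

PV(remaining coupons) I = 2.05·e^(−0.0737·6/12) = 1.9758
Current forward F = (S − I)·e^(rT) = (92.51 − 1.9758)·e^(0.0737·9/12) = 90.5342 × 1.056831 = 95.6793
Value (long) = (F − K)·e^(−rT) = (95.6793 − 106.86) × 0.946225 = -10.5795
Short position value = −(long value) = HK$10.58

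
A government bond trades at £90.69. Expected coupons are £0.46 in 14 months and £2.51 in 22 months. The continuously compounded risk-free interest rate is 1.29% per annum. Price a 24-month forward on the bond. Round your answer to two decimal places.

£90.08

PV(coupons) I = 0.46·e^(−0.0129·14/12) + 2.51·e^(−0.0129·22/12)
I = 0.4531 + 2.4513 = 2.9044
F = (S − I)·e^(rT) = (90.69 − 2.9044) · e^(0.0129·24/12)
= 87.7856 · e^0.025800 = 87.7856 × 1.026136 = £90.08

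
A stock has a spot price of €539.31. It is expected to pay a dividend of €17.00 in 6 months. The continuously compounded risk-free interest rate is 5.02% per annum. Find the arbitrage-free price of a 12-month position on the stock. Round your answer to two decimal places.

€549.64

PV(dividends) I = 17.00·e^(−0.0502·6/12)
I = 16.5786
F = (S − I)·e^(rT) = (539.31 − 16.5786) · e^(0.0502·12/12)
= 522.7314 · e^0.050200 = 522.7314 × 1.051481 = €549.64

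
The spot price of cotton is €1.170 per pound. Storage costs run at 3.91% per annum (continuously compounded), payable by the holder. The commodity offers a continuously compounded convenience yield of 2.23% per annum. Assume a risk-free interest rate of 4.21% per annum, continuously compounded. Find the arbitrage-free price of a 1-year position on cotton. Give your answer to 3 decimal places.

€1.241 per pound

Net carry = r + u − y = 0.0421 + 0.0391 − 0.0223 = 0.0589
F = S·e^((r+u−y)T) = 1.170 · e^(0.0589 × 1) = 1.170 · e^0.058900
= 1.170 × 1.060669 = €1.241 per pound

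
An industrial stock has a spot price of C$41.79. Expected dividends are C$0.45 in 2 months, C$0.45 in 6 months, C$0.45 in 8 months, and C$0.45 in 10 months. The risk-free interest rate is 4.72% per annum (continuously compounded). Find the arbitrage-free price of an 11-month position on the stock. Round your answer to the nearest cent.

C$41.81

PV(dividends) I = 0.45·e^(−0.0472·2/12) + 0.45·e^(−0.0472·6/12) + 0.45·e^(−0.0472·8/12) + 0.45·e^(−0.0472·10/12)
I = 0.4465 + 0.4395 + 0.4361 + 0.4326 = 1.7547
F = (S − I)·e^(rT) = (41.79 − 1.7547) · e^(0.0472·11/12)
= 40.0353 · e^0.043267 = 40.0353 × 1.044217 = C$41.81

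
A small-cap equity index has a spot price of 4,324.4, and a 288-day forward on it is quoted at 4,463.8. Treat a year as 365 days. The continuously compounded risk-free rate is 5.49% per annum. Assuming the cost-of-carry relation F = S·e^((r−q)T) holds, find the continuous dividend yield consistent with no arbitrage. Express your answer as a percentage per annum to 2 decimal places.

1.47%

From F = S·e^((r−q)T): (r − q) = ln(F/S)/T
ln(4463.8/4324.4) = ln(1.032236) = 0.031727
(r − q) = 0.031727 / (288/365) = 0.040210
q = r − ln(F/S)/T = 0.0549 − 0.040210 = 0.014690
q = 1.47%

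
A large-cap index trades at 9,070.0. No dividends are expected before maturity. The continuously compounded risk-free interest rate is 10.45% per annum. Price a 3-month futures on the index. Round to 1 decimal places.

F = S·e^(rT) = 9070.0 · e^(0.1045 × 3/12)
= 9070.0 · e^0.026125 = 9070.0 × 1.026469
F = 9,310.1

9,310.1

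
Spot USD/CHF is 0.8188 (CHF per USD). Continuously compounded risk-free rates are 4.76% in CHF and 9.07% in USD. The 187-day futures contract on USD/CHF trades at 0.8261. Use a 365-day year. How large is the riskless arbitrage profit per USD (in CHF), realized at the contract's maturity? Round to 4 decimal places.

0.0252 per USD (in CHF)

Fair futures: F* = S·e^(carry·T), with carry = (r_CHF − r_USD) = 0.0476 − 0.0907 = -0.0431
F* = 0.8188 · e^(-0.0431 × 187/365) = 0.8188 · e^-0.022081 = 0.8188 × 0.978161 = 0.8009
Market 0.8261 > fair 0.8009: forward overpriced → cash-and-carry (buy spot, short the forward).
At maturity, profit = |F_mkt − F*| = |0.8261 − 0.8009| = 0.0252 per USD (in CHF)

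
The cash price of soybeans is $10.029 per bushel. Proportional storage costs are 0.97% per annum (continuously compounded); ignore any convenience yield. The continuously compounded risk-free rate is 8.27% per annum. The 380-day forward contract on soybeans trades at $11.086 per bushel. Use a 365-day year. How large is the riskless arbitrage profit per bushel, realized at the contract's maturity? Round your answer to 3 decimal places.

$0.044 per bushel

Fair forward: F* = S·e^(carry·T), with carry = (r + u) = 0.0827 + 0.0097 = 0.0924
F* = 10.029 · e^(0.0924 × 380/365) = 10.029 · e^0.096197 = 10.029 × 1.100976 = $11.0417
Market $11.086 > fair $11.0417: forward overpriced → cash-and-carry (buy spot, short the forward).
At maturity, profit = |F_mkt − F*| = |11.086 − 11.0417| = $0.044 per bushel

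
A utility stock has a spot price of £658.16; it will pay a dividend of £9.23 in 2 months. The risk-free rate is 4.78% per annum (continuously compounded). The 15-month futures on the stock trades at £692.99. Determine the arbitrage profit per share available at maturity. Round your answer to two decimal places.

PV(dividends) I = 9.23·e^(−0.0478·2/12) = 9.1568
Fair futures F* = (S − I)·e^(rT) = (658.16 − 9.1568)·e^0.059750 = 649.0032 × 1.061571 = 688.9630
Market £692.99 > fair 688.9630: forward overpriced → cash-and-carry (borrow at r, buy the stock and collect the dividends, short the forward).
Profit at T = |F_mkt − F*| = |692.99 − 688.9630| = £4.03 per share

£4.03 per share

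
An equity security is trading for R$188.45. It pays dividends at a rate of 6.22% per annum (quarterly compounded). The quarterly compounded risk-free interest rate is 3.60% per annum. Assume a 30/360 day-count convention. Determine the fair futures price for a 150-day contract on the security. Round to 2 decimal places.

R$186.43

F = S · (1+r/4)^(4T) / (1+q/4)^(4T)
= 188.45 × 1.015045 / 1.026051 = 188.45 × 0.989273
F = R$186.43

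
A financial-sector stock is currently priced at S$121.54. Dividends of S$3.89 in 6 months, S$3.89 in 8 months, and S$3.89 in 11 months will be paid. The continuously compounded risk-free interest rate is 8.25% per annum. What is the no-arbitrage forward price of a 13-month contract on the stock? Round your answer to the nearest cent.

S$120.85

PV(dividends) I = 3.89·e^(−0.0825·6/12) + 3.89·e^(−0.0825·8/12) + 3.89·e^(−0.0825·11/12)
I = 3.7328 + 3.6818 + 3.6067 = 11.0213
F = (S − I)·e^(rT) = (121.54 − 11.0213) · e^(0.0825·13/12)
= 110.5187 · e^0.089375 = 110.5187 × 1.093491 = S$120.85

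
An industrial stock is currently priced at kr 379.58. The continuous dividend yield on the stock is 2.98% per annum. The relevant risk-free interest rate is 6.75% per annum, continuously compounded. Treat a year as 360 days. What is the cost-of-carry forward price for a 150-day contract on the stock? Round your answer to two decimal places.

F = S·e^((r − q)T) = 379.58 · e^((0.0675 − 0.0298) × 150/360)
= 379.58 · e^0.015708 = 379.58 × 1.015832
F = kr 385.59

kr 385.59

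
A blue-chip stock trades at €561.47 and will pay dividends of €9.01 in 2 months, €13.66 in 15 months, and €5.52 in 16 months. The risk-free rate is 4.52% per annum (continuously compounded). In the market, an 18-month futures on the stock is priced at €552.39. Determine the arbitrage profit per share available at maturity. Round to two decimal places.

€19.52 per share

PV(dividends) I = 9.01·e^(−0.0452·2/12) + 13.66·e^(−0.0452·15/12) + 5.52·e^(−0.0452·16/12) = 27.0491
Fair futures F* = (S − I)·e^(rT) = (561.47 − 27.0491)·e^0.067800 = 534.4209 × 1.070151 = 571.9111
Market €552.39 < fair 571.9111: forward underpriced → reverse cash-and-carry (short the stock, invest proceeds at r, pay the dividends, go long the forward).
Profit at T = |F_mkt − F*| = |552.39 − 571.9111| = €19.52 per share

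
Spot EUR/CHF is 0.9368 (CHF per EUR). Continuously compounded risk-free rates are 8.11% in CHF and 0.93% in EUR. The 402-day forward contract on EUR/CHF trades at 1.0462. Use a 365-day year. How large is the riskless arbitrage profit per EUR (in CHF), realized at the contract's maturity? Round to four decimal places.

0.0323 per EUR (in CHF)

Fair forward: F* = S·e^(carry·T), with carry = (r_CHF − r_EUR) = 0.0811 − 0.0093 = 0.0718
F* = 0.9368 · e^(0.0718 × 402/365) = 0.9368 · e^0.079078 = 0.9368 × 1.082289 = 1.0139
Market 1.0462 > fair 1.0139: forward overpriced → cash-and-carry (buy spot, short the forward).
At maturity, profit = |F_mkt − F*| = |1.0462 − 1.0139| = 0.0323 per EUR (in CHF)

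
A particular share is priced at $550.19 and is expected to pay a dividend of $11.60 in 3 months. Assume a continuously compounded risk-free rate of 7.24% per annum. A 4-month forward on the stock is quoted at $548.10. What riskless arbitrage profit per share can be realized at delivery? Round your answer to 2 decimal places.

PV(dividends) I = 11.60·e^(−0.0724·3/12) = 11.3919
Fair forward F* = (S − I)·e^(rT) = (550.19 − 11.3919)·e^0.024133 = 538.7981 × 1.024427 = 551.9593
Market $548.10 < fair 551.9593: forward underpriced → reverse cash-and-carry (short the stock, invest proceeds at r, pay the dividends, go long the forward).
Profit at T = |F_mkt − F*| = |548.10 − 551.9593| = $3.86 per share

$3.86 per share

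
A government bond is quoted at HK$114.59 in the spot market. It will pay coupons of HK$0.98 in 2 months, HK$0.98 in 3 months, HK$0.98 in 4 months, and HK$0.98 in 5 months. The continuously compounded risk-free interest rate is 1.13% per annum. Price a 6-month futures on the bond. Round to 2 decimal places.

HK$111.31

PV(coupons) I = 0.98·e^(−0.0113·2/12) + 0.98·e^(−0.0113·3/12) + 0.98·e^(−0.0113·4/12) + 0.98·e^(−0.0113·5/12)
I = 0.9782 + 0.9772 + 0.9763 + 0.9754 = 3.9071
F = (S − I)·e^(rT) = (114.59 − 3.9071) · e^(0.0113·6/12)
= 110.6829 · e^0.005650 = 110.6829 × 1.005666 = HK$111.31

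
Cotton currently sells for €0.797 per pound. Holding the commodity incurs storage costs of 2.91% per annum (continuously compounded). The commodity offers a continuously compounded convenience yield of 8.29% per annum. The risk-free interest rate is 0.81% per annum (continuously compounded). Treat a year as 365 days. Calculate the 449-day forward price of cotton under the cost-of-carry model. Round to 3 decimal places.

Net carry = r + u − y = 0.0081 + 0.0291 − 0.0829 = -0.0457
F = S·e^((r+u−y)T) = 0.797 · e^(-0.0457 × 449/365) = 0.797 · e^-0.056217
= 0.797 × 0.945334 = €0.753 per pound

€0.753 per pound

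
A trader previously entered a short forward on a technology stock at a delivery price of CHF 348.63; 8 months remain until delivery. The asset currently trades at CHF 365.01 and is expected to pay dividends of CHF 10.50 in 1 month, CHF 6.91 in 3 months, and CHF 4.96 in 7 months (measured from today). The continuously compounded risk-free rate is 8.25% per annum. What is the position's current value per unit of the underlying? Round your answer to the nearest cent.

-CHF 13.11

PV(remaining dividends) I = 10.50·e^(−0.0825·1/12) + 6.91·e^(−0.0825·3/12) + 4.96·e^(−0.0825·7/12) = 21.9240
Current forward F = (S − I)·e^(rT) = (365.01 − 21.9240)·e^(0.0825·8/12) = 343.0860 × 1.056541 = 362.4844
Value (long) = (F − K)·e^(−rT) = (362.4844 − 348.63) × 0.946485 = 13.1130
Short position value = −(long value) = -CHF 13.11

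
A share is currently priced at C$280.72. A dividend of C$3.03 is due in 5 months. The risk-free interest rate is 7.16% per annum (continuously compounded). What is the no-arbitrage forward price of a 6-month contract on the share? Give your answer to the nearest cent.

C$287.90

PV(dividends) I = 3.03·e^(−0.0716·5/12)
I = 2.9409
F = (S − I)·e^(rT) = (280.72 − 2.9409) · e^(0.0716·6/12)
= 277.7791 · e^0.035800 = 277.7791 × 1.036449 = C$287.90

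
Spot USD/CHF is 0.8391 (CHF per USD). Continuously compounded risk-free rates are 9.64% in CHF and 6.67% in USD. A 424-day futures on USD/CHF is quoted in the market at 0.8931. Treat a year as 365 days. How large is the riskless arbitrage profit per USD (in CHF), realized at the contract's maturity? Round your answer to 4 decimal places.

Fair futures: F* = S·e^(carry·T), with carry = (r_CHF − r_USD) = 0.0964 − 0.0667 = 0.0297
F* = 0.8391 · e^(0.0297 × 424/365) = 0.8391 · e^0.034501 = 0.8391 × 1.035103 = 0.8686
Market 0.8931 > fair 0.8686: forward overpriced → cash-and-carry (buy spot, short the forward).
At maturity, profit = |F_mkt − F*| = |0.8931 − 0.8686| = 0.0245 per USD (in CHF)

0.0245 per USD (in CHF)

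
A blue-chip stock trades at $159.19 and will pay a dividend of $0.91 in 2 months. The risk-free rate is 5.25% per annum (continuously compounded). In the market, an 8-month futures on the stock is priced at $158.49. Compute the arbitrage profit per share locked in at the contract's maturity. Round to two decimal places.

$5.44 per share

PV(dividends) I = 0.91·e^(−0.0525·2/12) = 0.9021
Fair futures F* = (S − I)·e^(rT) = (159.19 − 0.9021)·e^0.035000 = 158.2879 × 1.035620 = 163.9261
Market $158.49 < fair 163.9261: forward underpriced → reverse cash-and-carry (short the stock, invest proceeds at r, pay the dividends, go long the forward).
Profit at T = |F_mkt − F*| = |158.49 − 163.9261| = $5.44 per share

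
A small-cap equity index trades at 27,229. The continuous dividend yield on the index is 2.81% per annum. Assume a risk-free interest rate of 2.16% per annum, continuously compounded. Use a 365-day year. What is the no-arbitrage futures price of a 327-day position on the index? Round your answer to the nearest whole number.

27,071

F = S·e^((r − q)T) = 27229 · e^((0.0216 − 0.0281) × 327/365)
= 27229 · e^-0.005823 = 27229 × 0.994194
F = 27,071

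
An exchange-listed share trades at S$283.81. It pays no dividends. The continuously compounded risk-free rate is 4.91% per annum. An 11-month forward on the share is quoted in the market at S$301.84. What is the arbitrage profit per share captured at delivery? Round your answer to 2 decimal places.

Fair forward: F* = S·e^(carry·T), with carry = r = 0.0491
F* = 283.81 · e^(0.0491 × 11/12) = 283.81 · e^0.045008 = 283.81 × 1.046036 = S$296.8755
Market S$301.84 > fair S$296.8755: forward overpriced → cash-and-carry (buy spot, short the forward).
At maturity, profit = |F_mkt − F*| = |301.84 − 296.8755| = S$4.96 per share

S$4.96 per share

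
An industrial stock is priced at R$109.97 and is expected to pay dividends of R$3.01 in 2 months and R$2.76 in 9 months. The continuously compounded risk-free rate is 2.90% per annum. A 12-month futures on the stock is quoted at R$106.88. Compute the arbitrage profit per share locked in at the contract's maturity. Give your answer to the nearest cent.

R$0.46 per share

PV(dividends) I = 3.01·e^(−0.0290·2/12) + 2.76·e^(−0.0290·9/12) = 5.6961
Fair futures F* = (S − I)·e^(rT) = (109.97 − 5.6961)·e^0.029000 = 104.2739 × 1.029425 = 107.3422
Market R$106.88 < fair 107.3422: forward underpriced → reverse cash-and-carry (short the stock, invest proceeds at r, pay the dividends, go long the forward).
Profit at T = |F_mkt − F*| = |106.88 − 107.3422| = R$0.46 per share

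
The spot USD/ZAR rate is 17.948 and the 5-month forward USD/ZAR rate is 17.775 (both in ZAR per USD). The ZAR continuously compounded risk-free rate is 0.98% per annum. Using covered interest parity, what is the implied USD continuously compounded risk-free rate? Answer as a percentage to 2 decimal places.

F = S·e^((r_ZAR − r_USD)T) ⇒ r_USD = r_ZAR − ln(F/S)/T
ln(17.775/17.948) = -0.009686; /(5/12) = -0.023246
r_USD = 0.0098 + 0.023246 = 0.033046
r_USD = 3.30%

3.30%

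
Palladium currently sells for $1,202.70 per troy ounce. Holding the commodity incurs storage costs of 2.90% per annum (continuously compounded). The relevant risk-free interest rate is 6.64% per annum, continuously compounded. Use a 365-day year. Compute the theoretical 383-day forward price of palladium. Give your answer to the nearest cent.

Net carry = r + u − y = 0.0664 + 0.0290 − 0.0000 = 0.0954
F = S·e^((r+u−y)T) = 1202.70 · e^(0.0954 × 383/365) = 1202.70 · e^0.10010466
= 1202.70 × 1.10528659 = $1,329.33 per troy ounce

$1,329.33 per troy ounce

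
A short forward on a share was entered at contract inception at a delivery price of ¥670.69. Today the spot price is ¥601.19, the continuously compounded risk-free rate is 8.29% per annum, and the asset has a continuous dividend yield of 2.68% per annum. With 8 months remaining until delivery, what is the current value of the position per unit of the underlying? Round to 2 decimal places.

¥44.08

Current fair forward for the remaining 8 months: F = S·e^((r − q)·T), (r − q) = 0.0829 − 0.0268 = 0.0561
F = 601.19 · e^(0.0561 × 8/12) = 601.19 × 1.038108 = 624.1001
Value of long forward = (F − K)·e^(−rT) = (624.1001 − 670.69) · e^(−0.0829·8/12)
= -46.5899 × 0.946233 = -44.08
Short position value = −(long value) = ¥44.08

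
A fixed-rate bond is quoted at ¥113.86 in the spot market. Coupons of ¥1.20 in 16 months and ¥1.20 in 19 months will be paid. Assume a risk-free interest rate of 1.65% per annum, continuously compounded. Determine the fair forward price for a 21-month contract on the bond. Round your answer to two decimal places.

¥114.78

PV(coupons) I = 1.20·e^(−0.0165·16/12) + 1.20·e^(−0.0165·19/12)
I = 1.1739 + 1.1691 = 2.3430
F = (S − I)·e^(rT) = (113.86 − 2.3430) · e^(0.0165·21/12)
= 111.5170 · e^0.028875 = 111.5170 × 1.029296 = ¥114.78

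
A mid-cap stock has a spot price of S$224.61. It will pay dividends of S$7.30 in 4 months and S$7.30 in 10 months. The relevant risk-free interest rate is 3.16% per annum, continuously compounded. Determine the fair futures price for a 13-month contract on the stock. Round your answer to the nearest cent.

PV(dividends) I = 7.30·e^(−0.0316·4/12) + 7.30·e^(−0.0316·10/12)
I = 7.2235 + 7.1103 = 14.3338
F = (S − I)·e^(rT) = (224.61 − 14.3338) · e^(0.0316·13/12)
= 210.2762 · e^0.034233 = 210.2762 × 1.034826 = S$217.60

S$217.60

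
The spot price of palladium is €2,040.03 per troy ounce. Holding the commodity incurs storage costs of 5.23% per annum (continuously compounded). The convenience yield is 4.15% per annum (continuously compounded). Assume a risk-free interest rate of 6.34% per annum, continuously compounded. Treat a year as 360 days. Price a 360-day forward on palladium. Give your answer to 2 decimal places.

Net carry = r + u − y = 0.0634 + 0.0523 − 0.0415 = 0.0742
F = S·e^((r+u−y)T) = 2040.03 · e^(0.0742 × 360/360) = 2040.03 · e^0.07420000
= 2040.03 × 1.07702219 = €2,197.16 per troy ounce

€2,197.16 per troy ounce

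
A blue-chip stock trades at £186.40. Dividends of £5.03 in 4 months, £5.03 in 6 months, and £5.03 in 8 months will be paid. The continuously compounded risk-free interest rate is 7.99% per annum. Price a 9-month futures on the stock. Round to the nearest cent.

PV(dividends) I = 5.03·e^(−0.0799·4/12) + 5.03·e^(−0.0799·6/12) + 5.03·e^(−0.0799·8/12)
I = 4.8978 + 4.8330 + 4.7691 = 14.4999
F = (S − I)·e^(rT) = (186.40 − 14.4999) · e^(0.0799·9/12)
= 171.9001 · e^0.059925 = 171.9001 × 1.061757 = £182.52

£182.52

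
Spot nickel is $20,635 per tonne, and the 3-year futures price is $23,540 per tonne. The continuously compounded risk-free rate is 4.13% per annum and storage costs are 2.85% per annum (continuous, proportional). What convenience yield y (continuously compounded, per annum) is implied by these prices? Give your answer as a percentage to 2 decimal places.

2.59%

F = S·e^((r+u−y)T) ⇒ (r+u−y) = ln(F/S)/T
ln(23540/20635) = 0.131712; /T ⇒ 0.043904
y = r + u − ln(F/S)/T = 0.0413 + 0.0285 − 0.043904 = 0.025896
y = 2.59%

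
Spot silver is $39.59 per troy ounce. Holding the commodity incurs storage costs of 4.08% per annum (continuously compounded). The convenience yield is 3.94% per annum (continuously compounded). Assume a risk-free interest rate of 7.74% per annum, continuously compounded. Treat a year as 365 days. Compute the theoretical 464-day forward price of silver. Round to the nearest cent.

Net carry = r + u − y = 0.0774 + 0.0408 − 0.0394 = 0.0788
F = S·e^((r+u−y)T) = 39.59 · e^(0.0788 × 464/365) = 39.59 · e^0.100173
= 39.59 × 1.105362 = $43.76 per troy ounce

$43.76 per troy ounce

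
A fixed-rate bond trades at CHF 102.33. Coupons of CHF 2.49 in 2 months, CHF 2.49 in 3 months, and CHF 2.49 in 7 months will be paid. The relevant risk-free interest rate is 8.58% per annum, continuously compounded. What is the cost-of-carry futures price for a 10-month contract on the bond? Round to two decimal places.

CHF 102.12

PV(coupons) I = 2.49·e^(−0.0858·2/12) + 2.49·e^(−0.0858·3/12) + 2.49·e^(−0.0858·7/12)
I = 2.4546 + 2.4372 + 2.3684 = 7.2602
F = (S − I)·e^(rT) = (102.33 − 7.2602) · e^(0.0858·10/12)
= 95.0698 · e^0.071500 = 95.0698 × 1.074118 = CHF 102.12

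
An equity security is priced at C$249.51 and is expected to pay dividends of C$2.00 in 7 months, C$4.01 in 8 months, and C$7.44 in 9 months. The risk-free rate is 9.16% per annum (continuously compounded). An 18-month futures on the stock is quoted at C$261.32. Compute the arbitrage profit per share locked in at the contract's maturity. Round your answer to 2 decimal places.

C$10.47 per share

PV(dividends) I = 2.00·e^(−0.0916·7/12) + 4.01·e^(−0.0916·8/12) + 7.44·e^(−0.0916·9/12) = 12.6144
Fair futures F* = (S − I)·e^(rT) = (249.51 − 12.6144)·e^0.137400 = 236.8956 × 1.147287 = 271.7872
Market C$261.32 < fair 271.7872: forward underpriced → reverse cash-and-carry (short the stock, invest proceeds at r, pay the dividends, go long the forward).
Profit at T = |F_mkt − F*| = |261.32 − 271.7872| = C$10.47 per share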